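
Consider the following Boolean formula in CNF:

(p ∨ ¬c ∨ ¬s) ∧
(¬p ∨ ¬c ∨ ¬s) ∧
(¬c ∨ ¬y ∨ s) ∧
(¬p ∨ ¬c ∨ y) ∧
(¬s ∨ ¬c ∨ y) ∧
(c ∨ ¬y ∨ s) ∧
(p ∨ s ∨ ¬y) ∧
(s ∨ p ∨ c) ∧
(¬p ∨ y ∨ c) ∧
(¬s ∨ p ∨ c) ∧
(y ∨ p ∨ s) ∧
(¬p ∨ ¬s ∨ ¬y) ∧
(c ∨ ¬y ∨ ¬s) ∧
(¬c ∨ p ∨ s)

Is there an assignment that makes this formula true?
No

No, the formula is not satisfiable.

No assignment of truth values to the variables can make all 14 clauses true simultaneously.

The formula is UNSAT (unsatisfiable).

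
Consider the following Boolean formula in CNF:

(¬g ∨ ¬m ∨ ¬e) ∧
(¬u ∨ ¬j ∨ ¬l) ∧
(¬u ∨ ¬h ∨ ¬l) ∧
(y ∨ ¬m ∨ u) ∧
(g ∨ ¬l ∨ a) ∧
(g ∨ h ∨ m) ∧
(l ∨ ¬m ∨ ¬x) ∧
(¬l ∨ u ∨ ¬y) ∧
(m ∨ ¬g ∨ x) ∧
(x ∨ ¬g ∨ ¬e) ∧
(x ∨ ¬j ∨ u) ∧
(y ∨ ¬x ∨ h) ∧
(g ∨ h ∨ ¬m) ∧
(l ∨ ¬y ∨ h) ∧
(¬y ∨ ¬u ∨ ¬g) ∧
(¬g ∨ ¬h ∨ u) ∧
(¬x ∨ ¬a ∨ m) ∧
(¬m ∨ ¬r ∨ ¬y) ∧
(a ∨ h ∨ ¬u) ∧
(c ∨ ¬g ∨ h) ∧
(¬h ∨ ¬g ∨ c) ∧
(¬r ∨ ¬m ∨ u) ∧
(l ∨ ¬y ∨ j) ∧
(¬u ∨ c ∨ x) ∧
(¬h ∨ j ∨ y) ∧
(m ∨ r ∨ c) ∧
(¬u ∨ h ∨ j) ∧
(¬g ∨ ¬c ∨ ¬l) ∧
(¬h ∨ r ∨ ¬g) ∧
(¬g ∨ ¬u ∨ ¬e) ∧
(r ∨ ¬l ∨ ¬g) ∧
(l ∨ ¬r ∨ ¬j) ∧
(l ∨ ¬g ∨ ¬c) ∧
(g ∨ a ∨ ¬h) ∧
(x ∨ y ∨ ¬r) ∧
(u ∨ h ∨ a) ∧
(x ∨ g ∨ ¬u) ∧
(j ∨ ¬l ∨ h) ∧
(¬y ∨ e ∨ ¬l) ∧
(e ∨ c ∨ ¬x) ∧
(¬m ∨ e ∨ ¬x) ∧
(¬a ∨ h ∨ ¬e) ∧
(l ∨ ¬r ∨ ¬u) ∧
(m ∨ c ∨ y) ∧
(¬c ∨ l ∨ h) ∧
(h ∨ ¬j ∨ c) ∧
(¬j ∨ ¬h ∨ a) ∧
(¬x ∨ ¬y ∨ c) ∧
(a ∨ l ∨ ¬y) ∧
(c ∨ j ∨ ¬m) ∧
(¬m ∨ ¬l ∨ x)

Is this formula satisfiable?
No

No, the formula is not satisfiable.

No assignment of truth values to the variables can make all 51 clauses true simultaneously.

The formula is UNSAT (unsatisfiable).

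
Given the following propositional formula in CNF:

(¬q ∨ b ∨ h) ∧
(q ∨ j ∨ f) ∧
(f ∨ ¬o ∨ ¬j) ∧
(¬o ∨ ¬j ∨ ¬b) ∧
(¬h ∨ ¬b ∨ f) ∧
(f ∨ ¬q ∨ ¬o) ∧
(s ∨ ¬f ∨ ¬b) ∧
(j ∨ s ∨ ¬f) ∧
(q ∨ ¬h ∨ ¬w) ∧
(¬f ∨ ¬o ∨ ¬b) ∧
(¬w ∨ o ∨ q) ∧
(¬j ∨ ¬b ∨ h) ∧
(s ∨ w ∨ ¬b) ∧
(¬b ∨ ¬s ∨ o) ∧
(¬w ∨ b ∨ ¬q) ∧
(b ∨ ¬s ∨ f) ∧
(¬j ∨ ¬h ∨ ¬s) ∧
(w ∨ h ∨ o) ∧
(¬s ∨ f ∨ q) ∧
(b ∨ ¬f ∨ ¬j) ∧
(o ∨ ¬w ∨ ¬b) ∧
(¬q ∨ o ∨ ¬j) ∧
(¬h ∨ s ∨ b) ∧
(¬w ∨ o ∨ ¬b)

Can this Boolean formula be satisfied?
Yes

Yes, the formula is satisfiable.

One satisfying assignment is: j=False, f=True, b=False, q=False, h=True, s=True, o=False, w=False

Verification: With this assignment, all 24 clauses evaluate to true.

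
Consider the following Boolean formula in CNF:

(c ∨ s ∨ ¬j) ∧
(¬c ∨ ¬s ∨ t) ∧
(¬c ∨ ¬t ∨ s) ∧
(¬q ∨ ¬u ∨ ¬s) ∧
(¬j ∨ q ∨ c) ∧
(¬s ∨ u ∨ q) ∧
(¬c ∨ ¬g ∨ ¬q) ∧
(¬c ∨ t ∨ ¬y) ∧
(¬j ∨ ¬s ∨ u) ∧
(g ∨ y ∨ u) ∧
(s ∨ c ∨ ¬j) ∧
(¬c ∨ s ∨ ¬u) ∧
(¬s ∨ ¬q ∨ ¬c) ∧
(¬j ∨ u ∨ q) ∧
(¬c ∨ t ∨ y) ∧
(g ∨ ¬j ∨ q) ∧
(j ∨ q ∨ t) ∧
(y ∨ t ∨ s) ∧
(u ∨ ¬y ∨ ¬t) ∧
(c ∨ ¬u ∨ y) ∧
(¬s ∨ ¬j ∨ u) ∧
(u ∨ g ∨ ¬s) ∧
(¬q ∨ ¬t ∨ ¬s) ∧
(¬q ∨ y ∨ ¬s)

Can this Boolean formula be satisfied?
Yes

Yes, the formula is satisfiable.

One satisfying assignment is: y=False, q=False, s=False, c=False, u=False, j=False, t=True, g=True

Verification: With this assignment, all 24 clauses evaluate to true.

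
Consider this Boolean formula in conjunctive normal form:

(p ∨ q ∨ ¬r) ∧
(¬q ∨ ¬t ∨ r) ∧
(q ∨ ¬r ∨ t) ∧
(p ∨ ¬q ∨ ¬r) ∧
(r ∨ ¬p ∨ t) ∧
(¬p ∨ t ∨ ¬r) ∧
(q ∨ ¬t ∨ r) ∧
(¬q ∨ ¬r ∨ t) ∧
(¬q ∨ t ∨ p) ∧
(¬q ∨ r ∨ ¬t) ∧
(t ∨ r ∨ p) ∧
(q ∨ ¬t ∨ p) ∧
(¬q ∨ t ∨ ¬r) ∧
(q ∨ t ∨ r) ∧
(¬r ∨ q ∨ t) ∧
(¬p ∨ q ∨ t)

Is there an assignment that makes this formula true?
Yes

Yes, the formula is satisfiable.

One satisfying assignment is: r=True, t=True, p=True, q=True

Verification: With this assignment, all 16 clauses evaluate to true.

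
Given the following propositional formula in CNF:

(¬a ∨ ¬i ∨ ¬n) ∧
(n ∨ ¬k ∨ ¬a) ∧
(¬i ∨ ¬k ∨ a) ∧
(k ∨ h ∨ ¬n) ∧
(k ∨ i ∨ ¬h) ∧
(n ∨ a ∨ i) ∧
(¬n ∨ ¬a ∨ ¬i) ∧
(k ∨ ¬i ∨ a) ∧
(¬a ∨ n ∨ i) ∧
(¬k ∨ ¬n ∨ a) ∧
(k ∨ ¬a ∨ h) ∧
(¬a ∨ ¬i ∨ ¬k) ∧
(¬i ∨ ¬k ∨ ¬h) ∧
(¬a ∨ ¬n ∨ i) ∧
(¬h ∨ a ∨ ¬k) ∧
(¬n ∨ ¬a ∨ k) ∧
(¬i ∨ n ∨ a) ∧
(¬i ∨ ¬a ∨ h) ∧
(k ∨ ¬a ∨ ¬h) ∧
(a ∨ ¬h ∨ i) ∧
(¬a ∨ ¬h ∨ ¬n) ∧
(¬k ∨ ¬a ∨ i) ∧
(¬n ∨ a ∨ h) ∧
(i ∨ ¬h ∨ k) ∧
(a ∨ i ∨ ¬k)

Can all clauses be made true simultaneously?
No

No, the formula is not satisfiable.

No assignment of truth values to the variables can make all 25 clauses true simultaneously.

The formula is UNSAT (unsatisfiable).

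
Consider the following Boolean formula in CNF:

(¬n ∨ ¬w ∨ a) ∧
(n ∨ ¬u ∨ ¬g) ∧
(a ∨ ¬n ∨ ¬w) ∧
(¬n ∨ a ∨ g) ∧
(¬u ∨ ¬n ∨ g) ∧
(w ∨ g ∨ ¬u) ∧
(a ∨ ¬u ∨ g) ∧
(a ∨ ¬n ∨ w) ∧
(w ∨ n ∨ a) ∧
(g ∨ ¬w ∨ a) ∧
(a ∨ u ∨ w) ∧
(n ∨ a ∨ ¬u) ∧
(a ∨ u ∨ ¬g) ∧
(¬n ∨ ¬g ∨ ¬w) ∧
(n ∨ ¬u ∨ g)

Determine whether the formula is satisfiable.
Yes

Yes, the formula is satisfiable.

One satisfying assignment is: a=True, g=False, w=False, n=False, u=False

Verification: With this assignment, all 15 clauses evaluate to true.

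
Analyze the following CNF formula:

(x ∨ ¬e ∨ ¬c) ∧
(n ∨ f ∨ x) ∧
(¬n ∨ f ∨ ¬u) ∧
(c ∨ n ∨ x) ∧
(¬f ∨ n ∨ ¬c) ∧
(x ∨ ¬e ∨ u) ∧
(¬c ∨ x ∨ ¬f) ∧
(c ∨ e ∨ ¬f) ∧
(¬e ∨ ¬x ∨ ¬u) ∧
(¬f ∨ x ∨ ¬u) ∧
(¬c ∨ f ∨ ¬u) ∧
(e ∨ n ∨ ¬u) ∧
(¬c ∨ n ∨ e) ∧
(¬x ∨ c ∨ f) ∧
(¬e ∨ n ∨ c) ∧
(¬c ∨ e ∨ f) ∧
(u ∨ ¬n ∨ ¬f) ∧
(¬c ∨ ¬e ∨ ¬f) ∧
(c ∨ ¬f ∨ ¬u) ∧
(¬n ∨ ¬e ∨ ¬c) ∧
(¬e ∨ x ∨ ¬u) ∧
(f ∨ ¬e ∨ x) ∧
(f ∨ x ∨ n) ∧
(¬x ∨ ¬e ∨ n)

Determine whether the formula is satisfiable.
Yes

Yes, the formula is satisfiable.

One satisfying assignment is: n=True, u=False, f=False, e=False, x=False, c=False

Verification: With this assignment, all 24 clauses evaluate to true.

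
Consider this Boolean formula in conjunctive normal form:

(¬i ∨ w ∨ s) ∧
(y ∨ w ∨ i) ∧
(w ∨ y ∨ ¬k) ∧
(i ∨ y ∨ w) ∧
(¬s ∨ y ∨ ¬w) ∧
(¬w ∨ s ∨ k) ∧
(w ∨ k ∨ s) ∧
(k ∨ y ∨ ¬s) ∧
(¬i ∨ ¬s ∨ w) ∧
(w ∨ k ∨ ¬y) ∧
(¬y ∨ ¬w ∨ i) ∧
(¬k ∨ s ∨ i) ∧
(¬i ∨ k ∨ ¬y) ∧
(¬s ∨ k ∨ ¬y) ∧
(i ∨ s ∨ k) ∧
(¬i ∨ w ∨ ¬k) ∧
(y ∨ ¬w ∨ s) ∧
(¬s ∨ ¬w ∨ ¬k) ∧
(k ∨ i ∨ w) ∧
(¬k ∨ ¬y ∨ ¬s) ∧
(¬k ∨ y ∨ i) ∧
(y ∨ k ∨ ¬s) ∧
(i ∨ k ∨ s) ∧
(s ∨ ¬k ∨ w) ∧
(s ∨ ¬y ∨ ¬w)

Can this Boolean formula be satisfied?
No

No, the formula is not satisfiable.

No assignment of truth values to the variables can make all 25 clauses true simultaneously.

The formula is UNSAT (unsatisfiable).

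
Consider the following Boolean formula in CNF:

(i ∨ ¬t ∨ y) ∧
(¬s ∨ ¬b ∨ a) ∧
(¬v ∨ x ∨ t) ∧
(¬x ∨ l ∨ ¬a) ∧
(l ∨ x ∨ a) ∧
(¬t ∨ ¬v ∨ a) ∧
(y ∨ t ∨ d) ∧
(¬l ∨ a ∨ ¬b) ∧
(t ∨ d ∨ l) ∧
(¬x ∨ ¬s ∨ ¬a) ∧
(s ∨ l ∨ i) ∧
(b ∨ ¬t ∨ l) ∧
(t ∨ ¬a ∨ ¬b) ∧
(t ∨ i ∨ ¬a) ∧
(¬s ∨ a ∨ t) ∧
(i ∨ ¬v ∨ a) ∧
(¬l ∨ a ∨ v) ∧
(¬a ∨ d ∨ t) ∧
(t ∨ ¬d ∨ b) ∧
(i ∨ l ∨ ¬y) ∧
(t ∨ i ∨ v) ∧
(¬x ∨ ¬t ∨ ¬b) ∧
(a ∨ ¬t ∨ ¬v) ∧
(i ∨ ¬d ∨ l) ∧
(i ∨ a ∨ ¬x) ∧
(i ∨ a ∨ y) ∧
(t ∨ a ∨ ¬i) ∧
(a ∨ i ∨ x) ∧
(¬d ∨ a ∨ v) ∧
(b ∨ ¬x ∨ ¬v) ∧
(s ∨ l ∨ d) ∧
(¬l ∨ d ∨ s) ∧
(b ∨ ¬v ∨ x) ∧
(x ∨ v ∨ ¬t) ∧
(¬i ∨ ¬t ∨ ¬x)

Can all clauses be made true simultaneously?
Yes

Yes, the formula is satisfiable.

One satisfying assignment is: i=False, v=False, x=True, a=True, y=True, d=True, b=False, t=True, s=False, l=True

Verification: With this assignment, all 35 clauses evaluate to true.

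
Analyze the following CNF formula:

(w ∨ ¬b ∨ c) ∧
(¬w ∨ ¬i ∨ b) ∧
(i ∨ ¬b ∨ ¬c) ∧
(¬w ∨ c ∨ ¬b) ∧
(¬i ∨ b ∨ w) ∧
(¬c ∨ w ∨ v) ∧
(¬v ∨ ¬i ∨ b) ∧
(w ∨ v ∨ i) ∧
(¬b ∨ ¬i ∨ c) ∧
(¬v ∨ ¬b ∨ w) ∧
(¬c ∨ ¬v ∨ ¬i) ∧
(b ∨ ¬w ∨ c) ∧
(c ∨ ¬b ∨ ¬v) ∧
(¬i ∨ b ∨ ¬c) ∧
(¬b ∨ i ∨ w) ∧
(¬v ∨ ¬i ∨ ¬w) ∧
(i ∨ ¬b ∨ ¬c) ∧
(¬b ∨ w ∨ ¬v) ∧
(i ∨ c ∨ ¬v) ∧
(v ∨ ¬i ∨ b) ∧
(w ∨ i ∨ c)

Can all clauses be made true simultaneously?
Yes

Yes, the formula is satisfiable.

One satisfying assignment is: i=False, w=True, c=True, b=False, v=True

Verification: With this assignment, all 21 clauses evaluate to true.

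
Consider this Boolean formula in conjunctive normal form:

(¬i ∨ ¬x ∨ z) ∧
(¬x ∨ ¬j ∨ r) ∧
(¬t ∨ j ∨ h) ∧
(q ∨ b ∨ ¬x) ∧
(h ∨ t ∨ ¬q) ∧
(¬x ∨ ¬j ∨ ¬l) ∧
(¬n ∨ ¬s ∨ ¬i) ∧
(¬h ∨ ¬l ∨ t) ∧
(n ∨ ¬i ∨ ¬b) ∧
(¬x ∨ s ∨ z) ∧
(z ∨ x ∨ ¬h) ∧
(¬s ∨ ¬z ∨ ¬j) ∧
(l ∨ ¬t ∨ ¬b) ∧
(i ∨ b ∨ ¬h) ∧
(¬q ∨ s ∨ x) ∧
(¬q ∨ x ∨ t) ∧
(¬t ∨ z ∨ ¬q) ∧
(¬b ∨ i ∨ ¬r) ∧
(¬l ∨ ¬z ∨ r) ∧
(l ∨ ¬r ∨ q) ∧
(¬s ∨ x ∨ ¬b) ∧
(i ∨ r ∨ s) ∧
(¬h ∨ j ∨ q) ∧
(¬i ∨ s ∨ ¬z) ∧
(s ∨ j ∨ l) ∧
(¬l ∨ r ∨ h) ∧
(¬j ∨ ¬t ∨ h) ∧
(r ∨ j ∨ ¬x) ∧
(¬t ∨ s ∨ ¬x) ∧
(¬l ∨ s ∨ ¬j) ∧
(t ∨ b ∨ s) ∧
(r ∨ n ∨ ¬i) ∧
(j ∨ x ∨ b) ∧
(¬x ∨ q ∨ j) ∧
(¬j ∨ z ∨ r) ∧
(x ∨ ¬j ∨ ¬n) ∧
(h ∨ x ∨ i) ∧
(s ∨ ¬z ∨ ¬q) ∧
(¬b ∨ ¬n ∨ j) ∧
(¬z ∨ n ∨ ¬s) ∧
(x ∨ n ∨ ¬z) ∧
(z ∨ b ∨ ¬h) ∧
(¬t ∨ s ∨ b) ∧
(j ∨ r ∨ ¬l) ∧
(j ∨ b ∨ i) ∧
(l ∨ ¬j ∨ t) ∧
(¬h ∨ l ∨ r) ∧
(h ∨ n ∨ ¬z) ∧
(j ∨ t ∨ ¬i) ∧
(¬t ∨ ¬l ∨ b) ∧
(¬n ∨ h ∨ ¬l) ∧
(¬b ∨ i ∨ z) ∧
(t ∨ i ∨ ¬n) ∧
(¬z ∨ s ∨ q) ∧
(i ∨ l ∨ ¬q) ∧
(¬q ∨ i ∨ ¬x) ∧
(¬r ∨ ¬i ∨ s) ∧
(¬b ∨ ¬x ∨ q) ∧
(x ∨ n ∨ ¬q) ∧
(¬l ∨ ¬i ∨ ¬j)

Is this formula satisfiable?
No

No, the formula is not satisfiable.

No assignment of truth values to the variables can make all 60 clauses true simultaneously.

The formula is UNSAT (unsatisfiable).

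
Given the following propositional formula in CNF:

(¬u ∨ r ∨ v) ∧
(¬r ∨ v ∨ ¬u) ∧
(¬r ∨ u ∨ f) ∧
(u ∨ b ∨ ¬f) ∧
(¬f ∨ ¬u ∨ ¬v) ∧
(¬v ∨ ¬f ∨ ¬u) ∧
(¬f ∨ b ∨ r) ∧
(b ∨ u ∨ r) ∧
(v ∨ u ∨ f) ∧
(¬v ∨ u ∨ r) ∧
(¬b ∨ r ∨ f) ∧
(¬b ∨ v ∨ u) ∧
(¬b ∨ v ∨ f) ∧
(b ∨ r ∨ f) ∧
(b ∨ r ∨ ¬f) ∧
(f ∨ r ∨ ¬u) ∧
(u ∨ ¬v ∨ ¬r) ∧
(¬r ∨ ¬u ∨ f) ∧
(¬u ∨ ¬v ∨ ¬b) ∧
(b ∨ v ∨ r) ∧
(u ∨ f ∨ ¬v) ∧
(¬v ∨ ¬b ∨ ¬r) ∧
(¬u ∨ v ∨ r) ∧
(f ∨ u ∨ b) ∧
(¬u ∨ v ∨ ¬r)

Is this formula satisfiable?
No

No, the formula is not satisfiable.

No assignment of truth values to the variables can make all 25 clauses true simultaneously.

The formula is UNSAT (unsatisfiable).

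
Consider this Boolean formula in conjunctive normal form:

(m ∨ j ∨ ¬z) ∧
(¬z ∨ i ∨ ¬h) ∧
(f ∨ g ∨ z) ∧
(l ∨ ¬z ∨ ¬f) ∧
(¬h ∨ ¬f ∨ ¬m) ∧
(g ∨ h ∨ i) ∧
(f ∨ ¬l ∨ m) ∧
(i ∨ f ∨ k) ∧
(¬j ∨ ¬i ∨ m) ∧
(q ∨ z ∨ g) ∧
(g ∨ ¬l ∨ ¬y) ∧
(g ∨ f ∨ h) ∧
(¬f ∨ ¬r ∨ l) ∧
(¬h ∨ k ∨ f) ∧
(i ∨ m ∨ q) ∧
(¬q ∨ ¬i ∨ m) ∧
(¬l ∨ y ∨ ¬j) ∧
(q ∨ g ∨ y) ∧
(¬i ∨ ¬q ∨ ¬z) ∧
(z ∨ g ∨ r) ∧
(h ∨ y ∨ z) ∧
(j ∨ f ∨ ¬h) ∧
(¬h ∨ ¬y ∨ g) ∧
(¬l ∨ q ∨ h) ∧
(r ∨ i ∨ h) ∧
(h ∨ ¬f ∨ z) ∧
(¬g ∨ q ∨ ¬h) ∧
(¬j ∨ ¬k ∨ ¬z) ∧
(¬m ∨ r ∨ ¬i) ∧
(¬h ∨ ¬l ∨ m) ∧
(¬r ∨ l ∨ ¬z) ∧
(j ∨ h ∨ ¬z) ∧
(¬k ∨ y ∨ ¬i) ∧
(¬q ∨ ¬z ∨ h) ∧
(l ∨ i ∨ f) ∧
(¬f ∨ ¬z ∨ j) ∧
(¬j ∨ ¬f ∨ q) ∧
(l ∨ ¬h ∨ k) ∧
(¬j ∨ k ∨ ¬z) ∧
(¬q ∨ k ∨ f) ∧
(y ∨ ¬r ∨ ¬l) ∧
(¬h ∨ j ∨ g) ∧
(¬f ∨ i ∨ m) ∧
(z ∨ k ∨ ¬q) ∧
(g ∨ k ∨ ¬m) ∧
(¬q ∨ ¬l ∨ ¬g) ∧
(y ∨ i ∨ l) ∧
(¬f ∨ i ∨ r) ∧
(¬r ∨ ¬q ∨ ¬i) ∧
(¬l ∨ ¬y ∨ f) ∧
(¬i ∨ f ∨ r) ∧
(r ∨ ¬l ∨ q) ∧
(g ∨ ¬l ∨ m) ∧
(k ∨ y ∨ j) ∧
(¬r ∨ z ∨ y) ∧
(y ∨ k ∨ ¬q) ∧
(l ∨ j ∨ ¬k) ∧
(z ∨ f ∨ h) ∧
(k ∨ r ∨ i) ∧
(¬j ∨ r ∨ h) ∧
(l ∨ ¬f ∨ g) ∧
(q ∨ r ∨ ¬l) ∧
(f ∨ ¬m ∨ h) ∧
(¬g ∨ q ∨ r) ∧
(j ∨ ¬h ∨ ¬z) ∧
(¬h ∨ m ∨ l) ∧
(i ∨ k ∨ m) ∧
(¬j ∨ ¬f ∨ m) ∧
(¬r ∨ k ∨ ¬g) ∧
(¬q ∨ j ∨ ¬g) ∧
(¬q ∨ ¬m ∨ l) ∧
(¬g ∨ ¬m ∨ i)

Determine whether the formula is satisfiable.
No

No, the formula is not satisfiable.

No assignment of truth values to the variables can make all 72 clauses true simultaneously.

The formula is UNSAT (unsatisfiable).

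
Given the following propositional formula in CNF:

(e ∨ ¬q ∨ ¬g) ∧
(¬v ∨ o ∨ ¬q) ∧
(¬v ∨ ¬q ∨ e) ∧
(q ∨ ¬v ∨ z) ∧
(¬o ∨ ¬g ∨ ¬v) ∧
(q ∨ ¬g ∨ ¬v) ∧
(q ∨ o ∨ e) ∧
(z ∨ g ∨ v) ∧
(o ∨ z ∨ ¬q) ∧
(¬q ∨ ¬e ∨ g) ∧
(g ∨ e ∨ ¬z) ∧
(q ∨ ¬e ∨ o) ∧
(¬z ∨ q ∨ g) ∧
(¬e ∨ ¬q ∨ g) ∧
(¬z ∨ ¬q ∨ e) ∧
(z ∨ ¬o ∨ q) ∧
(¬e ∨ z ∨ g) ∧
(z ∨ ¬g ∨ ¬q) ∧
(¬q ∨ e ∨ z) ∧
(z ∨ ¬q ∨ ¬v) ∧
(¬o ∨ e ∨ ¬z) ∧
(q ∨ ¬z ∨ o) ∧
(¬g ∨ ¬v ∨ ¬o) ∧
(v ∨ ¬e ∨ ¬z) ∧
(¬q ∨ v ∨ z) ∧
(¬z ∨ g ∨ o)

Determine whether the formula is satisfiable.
No

No, the formula is not satisfiable.

No assignment of truth values to the variables can make all 26 clauses true simultaneously.

The formula is UNSAT (unsatisfiable).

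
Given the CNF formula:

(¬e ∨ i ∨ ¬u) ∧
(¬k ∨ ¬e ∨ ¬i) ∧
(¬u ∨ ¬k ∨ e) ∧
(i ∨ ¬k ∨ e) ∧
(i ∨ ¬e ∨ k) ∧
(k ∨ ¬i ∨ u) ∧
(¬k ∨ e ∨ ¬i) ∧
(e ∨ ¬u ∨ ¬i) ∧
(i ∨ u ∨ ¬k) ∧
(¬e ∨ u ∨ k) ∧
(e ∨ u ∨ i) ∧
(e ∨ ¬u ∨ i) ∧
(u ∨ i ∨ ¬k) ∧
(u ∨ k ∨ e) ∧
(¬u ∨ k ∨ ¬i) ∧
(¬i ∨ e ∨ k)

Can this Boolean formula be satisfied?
No

No, the formula is not satisfiable.

No assignment of truth values to the variables can make all 16 clauses true simultaneously.

The formula is UNSAT (unsatisfiable).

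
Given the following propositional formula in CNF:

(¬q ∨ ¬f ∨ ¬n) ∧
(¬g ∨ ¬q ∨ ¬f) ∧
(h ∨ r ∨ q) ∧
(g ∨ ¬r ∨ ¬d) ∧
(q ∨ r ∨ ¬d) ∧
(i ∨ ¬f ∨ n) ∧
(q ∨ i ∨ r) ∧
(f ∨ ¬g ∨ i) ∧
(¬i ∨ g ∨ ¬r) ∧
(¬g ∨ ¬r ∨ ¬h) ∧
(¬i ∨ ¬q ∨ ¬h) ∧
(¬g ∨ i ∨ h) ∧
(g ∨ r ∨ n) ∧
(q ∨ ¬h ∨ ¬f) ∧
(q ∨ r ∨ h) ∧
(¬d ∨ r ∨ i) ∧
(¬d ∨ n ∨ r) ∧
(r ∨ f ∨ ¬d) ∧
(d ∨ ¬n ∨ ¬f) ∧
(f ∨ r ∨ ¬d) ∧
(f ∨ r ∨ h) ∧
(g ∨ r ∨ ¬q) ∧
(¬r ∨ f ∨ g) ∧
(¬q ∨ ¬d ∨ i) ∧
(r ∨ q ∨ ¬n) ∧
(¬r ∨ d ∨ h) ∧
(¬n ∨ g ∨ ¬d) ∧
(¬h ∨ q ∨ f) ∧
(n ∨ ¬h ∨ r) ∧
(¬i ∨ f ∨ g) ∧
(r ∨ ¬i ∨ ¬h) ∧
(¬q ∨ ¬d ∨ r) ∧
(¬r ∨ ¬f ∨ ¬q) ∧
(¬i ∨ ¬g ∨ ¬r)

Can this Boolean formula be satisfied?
No

No, the formula is not satisfiable.

No assignment of truth values to the variables can make all 34 clauses true simultaneously.

The formula is UNSAT (unsatisfiable).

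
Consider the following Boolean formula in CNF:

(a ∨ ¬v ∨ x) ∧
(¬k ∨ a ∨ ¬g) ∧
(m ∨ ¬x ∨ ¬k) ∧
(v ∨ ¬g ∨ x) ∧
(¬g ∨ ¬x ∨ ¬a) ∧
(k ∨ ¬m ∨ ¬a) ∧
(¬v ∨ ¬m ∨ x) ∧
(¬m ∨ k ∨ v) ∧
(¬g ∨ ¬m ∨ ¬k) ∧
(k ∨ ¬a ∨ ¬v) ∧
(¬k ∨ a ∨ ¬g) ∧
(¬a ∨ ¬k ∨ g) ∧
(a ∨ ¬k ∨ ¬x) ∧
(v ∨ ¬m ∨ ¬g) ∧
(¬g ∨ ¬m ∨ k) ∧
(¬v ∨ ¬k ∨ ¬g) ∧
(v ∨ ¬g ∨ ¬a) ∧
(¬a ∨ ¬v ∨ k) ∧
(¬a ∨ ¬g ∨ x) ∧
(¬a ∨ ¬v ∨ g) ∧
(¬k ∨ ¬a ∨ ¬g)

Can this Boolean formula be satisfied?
Yes

Yes, the formula is satisfiable.

One satisfying assignment is: a=False, g=False, k=False, m=False, v=False, x=False

Verification: With this assignment, all 21 clauses evaluate to true.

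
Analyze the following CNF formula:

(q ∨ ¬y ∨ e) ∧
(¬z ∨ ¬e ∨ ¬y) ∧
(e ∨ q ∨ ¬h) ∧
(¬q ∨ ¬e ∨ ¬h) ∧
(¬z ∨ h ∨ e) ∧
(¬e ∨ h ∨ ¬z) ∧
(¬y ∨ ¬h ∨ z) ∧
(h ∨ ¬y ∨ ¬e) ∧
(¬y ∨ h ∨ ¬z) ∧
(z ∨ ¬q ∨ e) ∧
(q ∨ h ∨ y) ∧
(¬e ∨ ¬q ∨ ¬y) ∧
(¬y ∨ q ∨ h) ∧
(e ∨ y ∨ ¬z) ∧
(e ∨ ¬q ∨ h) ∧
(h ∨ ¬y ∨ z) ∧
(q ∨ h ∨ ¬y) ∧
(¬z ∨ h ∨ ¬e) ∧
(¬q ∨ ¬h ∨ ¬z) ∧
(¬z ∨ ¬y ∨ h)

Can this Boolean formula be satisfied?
Yes

Yes, the formula is satisfiable.

One satisfying assignment is: z=False, y=False, h=False, q=True, e=True

Verification: With this assignment, all 20 clauses evaluate to true.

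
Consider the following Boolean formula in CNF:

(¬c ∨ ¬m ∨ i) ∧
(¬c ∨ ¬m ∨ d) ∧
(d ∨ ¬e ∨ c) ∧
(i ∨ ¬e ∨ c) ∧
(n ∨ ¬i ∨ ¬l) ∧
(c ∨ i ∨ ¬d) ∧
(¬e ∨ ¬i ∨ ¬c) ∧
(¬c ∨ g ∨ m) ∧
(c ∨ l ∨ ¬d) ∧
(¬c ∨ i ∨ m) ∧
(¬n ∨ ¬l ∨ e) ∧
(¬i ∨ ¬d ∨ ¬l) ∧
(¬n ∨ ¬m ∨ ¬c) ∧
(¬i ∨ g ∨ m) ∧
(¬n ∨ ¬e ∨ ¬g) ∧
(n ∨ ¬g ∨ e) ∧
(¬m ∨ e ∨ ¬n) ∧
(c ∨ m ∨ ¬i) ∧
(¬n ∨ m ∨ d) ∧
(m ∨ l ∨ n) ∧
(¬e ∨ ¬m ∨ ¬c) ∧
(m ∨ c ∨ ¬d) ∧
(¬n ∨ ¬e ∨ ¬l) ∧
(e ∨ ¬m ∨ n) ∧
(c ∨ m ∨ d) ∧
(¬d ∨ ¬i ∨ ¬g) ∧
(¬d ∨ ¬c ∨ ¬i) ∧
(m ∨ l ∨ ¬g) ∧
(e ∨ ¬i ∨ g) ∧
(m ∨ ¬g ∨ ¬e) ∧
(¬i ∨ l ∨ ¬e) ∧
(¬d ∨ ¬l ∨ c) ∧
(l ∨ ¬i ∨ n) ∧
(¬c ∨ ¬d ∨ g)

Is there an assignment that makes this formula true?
No

No, the formula is not satisfiable.

No assignment of truth values to the variables can make all 34 clauses true simultaneously.

The formula is UNSAT (unsatisfiable).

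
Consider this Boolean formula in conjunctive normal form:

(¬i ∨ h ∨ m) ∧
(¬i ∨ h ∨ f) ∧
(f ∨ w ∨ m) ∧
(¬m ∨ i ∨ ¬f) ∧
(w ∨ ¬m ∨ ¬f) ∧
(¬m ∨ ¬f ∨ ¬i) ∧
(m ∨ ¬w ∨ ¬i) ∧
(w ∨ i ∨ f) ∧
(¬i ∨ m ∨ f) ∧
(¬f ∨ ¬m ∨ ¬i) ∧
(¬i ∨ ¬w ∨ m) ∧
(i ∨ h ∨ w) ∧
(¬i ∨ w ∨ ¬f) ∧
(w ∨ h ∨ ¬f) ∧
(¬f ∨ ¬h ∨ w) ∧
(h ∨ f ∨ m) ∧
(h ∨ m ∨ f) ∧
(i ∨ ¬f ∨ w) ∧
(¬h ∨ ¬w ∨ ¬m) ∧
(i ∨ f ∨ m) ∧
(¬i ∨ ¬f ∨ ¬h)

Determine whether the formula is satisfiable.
Yes

Yes, the formula is satisfiable.

One satisfying assignment is: w=True, h=False, m=True, i=False, f=False

Verification: With this assignment, all 21 clauses evaluate to true.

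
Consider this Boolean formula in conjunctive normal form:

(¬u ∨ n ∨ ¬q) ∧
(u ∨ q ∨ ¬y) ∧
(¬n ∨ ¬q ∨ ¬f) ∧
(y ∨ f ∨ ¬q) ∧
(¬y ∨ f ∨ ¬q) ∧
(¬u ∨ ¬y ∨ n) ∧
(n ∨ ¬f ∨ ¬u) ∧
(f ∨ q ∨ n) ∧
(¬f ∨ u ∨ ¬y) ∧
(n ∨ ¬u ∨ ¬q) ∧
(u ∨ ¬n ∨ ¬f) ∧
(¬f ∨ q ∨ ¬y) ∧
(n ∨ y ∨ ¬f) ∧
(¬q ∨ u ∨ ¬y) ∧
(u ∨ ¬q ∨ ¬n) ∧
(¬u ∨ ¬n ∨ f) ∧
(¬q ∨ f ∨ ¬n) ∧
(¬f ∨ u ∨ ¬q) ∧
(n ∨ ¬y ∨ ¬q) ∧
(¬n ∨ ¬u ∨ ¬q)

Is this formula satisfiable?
Yes

Yes, the formula is satisfiable.

One satisfying assignment is: n=True, f=True, q=False, y=False, u=True

Verification: With this assignment, all 20 clauses evaluate to true.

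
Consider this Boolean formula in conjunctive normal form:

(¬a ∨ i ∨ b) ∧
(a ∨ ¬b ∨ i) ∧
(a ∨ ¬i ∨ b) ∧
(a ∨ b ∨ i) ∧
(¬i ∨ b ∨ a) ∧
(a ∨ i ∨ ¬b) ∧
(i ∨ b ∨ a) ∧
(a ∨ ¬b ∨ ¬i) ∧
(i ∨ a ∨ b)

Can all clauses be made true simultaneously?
Yes

Yes, the formula is satisfiable.

One satisfying assignment is: i=True, a=True, b=False

Verification: With this assignment, all 9 clauses evaluate to true.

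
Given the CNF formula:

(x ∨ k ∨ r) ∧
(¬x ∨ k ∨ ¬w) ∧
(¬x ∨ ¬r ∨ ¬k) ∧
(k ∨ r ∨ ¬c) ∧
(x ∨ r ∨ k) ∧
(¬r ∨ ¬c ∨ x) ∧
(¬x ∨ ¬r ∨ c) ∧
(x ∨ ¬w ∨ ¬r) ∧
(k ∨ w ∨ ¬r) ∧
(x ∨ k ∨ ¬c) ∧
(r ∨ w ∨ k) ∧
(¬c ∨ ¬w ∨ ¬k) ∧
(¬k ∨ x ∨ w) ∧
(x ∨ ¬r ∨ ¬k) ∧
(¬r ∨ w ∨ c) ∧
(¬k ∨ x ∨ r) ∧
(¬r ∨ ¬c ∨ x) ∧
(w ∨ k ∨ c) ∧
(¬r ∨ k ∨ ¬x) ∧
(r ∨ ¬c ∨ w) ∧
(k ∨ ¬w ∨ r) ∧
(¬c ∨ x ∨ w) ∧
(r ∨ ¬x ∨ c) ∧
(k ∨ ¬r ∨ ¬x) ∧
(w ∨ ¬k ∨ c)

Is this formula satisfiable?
No

No, the formula is not satisfiable.

No assignment of truth values to the variables can make all 25 clauses true simultaneously.

The formula is UNSAT (unsatisfiable).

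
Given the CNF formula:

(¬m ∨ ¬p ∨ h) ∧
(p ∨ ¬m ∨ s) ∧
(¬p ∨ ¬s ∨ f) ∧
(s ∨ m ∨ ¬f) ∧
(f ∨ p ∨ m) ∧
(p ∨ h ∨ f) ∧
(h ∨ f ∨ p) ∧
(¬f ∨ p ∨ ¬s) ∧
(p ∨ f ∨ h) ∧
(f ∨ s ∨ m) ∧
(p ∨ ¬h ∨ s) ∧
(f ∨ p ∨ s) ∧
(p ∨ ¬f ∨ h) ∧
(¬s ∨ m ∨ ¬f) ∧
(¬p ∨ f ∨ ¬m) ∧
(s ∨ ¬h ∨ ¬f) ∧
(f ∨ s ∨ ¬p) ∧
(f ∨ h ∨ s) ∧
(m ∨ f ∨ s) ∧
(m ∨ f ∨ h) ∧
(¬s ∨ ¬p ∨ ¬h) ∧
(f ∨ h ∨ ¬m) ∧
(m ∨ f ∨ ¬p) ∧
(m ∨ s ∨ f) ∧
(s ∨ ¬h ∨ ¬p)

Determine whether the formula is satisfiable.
Yes

Yes, the formula is satisfiable.

One satisfying assignment is: s=True, h=True, m=True, f=False, p=False

Verification: With this assignment, all 25 clauses evaluate to true.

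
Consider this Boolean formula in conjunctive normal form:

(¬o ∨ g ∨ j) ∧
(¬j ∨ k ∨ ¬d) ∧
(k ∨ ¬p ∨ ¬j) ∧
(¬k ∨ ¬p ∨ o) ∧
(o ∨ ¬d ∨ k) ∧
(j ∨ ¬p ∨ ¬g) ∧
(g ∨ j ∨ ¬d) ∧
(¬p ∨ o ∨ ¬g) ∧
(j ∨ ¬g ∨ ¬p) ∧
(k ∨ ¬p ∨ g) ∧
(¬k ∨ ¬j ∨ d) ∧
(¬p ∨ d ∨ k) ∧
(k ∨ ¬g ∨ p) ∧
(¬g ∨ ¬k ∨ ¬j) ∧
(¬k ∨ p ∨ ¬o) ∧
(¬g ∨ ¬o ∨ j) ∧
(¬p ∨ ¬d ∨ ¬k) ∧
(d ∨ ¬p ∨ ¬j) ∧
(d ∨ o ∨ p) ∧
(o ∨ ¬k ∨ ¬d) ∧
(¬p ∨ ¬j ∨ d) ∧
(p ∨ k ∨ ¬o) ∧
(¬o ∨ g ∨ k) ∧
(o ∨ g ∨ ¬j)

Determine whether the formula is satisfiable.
No

No, the formula is not satisfiable.

No assignment of truth values to the variables can make all 24 clauses true simultaneously.

The formula is UNSAT (unsatisfiable).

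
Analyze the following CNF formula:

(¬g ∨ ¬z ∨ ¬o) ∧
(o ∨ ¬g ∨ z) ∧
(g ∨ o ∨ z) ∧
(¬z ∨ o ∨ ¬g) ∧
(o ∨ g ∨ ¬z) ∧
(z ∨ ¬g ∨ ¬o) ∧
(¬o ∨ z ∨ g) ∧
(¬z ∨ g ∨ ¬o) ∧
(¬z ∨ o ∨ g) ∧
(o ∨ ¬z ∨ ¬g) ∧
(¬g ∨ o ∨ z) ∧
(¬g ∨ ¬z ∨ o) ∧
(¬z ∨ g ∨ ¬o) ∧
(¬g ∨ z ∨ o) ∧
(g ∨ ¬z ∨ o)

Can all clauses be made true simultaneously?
No

No, the formula is not satisfiable.

No assignment of truth values to the variables can make all 15 clauses true simultaneously.

The formula is UNSAT (unsatisfiable).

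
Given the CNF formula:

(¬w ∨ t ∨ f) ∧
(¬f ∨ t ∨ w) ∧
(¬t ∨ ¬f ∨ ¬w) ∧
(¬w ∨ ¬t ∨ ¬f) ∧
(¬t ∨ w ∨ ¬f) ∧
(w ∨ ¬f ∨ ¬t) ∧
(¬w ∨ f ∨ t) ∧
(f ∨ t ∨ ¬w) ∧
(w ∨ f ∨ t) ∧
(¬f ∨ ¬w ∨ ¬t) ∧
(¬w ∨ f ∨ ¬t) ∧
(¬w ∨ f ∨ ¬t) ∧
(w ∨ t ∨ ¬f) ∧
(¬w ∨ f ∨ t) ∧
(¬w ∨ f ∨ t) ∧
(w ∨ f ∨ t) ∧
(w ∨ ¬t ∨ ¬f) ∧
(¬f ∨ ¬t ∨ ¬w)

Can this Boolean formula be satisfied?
Yes

Yes, the formula is satisfiable.

One satisfying assignment is: w=False, t=True, f=False

Verification: With this assignment, all 18 clauses evaluate to true.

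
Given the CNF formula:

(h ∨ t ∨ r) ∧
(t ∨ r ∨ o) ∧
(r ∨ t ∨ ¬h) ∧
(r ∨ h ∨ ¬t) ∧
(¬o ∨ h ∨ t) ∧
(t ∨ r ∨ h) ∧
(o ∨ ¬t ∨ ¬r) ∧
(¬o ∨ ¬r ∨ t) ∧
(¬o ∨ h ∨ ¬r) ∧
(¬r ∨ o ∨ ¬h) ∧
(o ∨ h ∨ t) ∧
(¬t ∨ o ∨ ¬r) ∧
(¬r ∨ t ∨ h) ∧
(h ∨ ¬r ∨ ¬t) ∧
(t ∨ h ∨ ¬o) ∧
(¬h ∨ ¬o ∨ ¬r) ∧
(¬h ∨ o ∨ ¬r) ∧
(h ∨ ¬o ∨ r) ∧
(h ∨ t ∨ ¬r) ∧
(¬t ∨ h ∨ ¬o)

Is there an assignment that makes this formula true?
Yes

Yes, the formula is satisfiable.

One satisfying assignment is: t=True, o=False, r=False, h=True

Verification: With this assignment, all 20 clauses evaluate to true.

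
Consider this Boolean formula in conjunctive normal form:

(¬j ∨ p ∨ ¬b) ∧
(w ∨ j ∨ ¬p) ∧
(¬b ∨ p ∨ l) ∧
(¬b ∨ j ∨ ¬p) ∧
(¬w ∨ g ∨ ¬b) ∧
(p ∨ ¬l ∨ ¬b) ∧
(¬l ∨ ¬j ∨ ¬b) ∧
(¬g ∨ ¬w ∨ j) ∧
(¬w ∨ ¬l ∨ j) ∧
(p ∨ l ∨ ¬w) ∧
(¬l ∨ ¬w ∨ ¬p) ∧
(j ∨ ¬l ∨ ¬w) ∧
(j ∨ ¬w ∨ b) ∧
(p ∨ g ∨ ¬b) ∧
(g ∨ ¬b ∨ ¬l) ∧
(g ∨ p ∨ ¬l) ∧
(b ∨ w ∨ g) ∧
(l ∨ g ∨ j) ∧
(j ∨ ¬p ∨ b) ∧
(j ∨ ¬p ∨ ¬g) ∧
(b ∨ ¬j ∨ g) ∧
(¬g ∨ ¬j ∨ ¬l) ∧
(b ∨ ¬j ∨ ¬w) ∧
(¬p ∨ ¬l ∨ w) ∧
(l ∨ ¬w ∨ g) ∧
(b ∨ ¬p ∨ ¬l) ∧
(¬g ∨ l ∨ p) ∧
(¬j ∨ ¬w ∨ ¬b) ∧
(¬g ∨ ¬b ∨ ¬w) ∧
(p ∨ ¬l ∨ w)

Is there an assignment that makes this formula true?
Yes

Yes, the formula is satisfiable.

One satisfying assignment is: g=False, l=False, j=True, p=True, b=True, w=False

Verification: With this assignment, all 30 clauses evaluate to true.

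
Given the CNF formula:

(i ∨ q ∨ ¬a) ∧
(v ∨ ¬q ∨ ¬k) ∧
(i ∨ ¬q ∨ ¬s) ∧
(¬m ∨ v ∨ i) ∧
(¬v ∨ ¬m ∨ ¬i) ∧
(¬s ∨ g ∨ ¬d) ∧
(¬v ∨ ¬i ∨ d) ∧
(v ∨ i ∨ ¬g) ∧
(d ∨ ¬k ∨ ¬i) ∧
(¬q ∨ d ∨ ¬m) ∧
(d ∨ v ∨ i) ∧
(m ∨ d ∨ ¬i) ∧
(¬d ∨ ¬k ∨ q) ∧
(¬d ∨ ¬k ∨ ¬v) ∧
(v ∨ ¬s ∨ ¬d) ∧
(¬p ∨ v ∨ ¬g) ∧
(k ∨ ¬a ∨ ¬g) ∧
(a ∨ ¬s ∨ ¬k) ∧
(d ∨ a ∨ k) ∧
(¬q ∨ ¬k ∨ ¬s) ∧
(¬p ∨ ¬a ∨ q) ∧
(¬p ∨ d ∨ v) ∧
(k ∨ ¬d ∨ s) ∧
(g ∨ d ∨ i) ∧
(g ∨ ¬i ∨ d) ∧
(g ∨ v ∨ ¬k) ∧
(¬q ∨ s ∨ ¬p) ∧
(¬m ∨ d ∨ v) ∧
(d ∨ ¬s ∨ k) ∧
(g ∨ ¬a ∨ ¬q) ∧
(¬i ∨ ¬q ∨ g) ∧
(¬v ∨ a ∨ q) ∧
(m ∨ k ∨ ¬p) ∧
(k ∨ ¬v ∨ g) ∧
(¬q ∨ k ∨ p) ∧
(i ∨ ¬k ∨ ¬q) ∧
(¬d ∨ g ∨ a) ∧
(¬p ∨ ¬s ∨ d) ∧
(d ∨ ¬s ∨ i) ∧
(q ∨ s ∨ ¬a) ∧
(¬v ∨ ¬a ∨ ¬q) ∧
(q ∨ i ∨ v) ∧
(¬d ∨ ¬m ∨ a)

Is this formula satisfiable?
No

No, the formula is not satisfiable.

No assignment of truth values to the variables can make all 43 clauses true simultaneously.

The formula is UNSAT (unsatisfiable).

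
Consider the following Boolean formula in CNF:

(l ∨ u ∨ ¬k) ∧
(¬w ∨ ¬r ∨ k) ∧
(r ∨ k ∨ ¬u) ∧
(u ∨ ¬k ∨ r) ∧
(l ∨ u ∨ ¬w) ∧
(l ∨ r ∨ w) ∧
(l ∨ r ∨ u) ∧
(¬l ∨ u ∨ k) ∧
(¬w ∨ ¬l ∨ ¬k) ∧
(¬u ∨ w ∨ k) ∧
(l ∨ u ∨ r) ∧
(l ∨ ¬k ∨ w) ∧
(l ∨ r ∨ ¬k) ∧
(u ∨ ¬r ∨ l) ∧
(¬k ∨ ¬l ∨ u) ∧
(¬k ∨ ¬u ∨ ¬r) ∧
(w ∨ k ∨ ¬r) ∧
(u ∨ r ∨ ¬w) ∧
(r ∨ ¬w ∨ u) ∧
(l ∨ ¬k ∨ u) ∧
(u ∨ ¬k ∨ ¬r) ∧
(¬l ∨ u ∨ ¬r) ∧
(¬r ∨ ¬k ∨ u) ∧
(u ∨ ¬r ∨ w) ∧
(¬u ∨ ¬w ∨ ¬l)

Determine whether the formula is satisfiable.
Yes

Yes, the formula is satisfiable.

One satisfying assignment is: u=True, w=False, l=True, k=True, r=False

Verification: With this assignment, all 25 clauses evaluate to true.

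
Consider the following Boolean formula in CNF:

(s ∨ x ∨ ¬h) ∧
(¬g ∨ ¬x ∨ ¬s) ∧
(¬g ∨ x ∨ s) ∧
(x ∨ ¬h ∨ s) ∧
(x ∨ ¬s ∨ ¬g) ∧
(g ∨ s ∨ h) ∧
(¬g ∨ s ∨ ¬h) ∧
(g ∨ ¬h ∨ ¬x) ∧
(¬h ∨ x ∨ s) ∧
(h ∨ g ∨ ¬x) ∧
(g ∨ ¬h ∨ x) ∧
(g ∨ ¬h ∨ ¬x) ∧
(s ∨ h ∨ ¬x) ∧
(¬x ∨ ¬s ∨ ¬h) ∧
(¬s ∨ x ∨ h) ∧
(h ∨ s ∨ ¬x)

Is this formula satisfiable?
No

No, the formula is not satisfiable.

No assignment of truth values to the variables can make all 16 clauses true simultaneously.

The formula is UNSAT (unsatisfiable).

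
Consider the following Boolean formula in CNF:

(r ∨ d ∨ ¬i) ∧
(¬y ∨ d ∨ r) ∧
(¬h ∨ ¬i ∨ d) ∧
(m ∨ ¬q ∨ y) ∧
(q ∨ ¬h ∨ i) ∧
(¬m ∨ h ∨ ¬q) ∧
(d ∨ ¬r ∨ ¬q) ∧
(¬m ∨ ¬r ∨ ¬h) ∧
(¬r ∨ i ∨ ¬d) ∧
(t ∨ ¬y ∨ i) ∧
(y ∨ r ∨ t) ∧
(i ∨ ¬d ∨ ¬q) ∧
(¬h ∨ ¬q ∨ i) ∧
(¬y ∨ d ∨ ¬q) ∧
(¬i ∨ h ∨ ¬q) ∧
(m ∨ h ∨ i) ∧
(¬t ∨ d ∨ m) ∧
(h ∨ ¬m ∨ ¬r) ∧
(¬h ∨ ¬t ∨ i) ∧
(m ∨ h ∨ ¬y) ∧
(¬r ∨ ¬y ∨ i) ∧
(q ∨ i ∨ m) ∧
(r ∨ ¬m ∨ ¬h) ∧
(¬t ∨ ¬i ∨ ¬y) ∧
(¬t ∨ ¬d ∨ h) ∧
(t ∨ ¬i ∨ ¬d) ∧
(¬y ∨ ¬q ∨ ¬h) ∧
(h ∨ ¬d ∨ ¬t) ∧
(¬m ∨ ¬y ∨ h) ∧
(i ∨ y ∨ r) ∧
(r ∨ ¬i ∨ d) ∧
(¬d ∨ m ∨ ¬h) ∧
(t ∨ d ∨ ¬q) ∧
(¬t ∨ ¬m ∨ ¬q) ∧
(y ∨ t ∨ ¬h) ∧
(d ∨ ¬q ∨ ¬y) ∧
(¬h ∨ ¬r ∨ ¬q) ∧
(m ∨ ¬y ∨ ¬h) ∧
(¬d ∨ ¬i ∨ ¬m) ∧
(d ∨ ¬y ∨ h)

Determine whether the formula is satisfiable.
Yes

Yes, the formula is satisfiable.

One satisfying assignment is: y=False, m=False, t=False, d=False, r=True, i=True, q=False, h=False

Verification: With this assignment, all 40 clauses evaluate to true.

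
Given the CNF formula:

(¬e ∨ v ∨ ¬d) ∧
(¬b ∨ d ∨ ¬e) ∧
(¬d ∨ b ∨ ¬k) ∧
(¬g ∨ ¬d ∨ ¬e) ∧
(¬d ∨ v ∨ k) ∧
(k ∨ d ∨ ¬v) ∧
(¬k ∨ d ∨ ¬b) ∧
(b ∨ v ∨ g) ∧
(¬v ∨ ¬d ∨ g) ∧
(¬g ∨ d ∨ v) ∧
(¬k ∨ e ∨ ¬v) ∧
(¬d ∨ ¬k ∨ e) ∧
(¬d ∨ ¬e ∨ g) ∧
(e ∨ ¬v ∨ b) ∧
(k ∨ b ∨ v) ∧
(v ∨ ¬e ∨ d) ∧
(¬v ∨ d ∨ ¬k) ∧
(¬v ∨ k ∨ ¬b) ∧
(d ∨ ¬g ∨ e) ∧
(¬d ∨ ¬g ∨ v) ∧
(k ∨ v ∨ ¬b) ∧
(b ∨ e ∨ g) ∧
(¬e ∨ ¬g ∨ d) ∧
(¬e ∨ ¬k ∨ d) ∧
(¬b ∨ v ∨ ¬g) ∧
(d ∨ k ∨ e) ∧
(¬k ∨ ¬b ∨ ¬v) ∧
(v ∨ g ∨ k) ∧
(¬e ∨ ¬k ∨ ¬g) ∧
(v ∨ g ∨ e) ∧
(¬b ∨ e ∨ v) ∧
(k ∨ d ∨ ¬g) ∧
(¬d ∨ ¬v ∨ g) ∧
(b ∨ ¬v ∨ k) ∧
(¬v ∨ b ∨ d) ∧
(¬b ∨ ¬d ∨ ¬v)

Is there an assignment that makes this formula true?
No

No, the formula is not satisfiable.

No assignment of truth values to the variables can make all 36 clauses true simultaneously.

The formula is UNSAT (unsatisfiable).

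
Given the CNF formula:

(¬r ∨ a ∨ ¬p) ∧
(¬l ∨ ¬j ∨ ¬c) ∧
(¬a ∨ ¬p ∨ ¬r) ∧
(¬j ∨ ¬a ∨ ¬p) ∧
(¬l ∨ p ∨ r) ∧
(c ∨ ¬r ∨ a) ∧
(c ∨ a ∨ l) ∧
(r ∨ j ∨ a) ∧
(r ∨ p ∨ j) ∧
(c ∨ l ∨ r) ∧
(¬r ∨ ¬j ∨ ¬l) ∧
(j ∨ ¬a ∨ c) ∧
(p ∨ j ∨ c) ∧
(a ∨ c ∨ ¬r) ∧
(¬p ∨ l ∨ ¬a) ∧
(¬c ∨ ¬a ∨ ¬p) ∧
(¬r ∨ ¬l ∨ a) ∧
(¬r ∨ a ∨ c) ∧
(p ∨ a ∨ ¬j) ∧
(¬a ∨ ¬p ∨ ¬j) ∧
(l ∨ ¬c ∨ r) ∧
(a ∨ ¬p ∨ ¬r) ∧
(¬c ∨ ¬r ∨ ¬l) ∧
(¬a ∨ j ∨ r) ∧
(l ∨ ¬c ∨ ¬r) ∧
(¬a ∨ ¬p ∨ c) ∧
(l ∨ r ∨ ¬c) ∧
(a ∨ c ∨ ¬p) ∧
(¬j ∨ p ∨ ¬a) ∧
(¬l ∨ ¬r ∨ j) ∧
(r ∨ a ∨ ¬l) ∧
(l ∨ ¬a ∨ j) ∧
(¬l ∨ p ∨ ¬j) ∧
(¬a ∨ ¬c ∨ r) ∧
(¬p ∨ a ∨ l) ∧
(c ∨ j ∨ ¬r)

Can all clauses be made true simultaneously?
No

No, the formula is not satisfiable.

No assignment of truth values to the variables can make all 36 clauses true simultaneously.

The formula is UNSAT (unsatisfiable).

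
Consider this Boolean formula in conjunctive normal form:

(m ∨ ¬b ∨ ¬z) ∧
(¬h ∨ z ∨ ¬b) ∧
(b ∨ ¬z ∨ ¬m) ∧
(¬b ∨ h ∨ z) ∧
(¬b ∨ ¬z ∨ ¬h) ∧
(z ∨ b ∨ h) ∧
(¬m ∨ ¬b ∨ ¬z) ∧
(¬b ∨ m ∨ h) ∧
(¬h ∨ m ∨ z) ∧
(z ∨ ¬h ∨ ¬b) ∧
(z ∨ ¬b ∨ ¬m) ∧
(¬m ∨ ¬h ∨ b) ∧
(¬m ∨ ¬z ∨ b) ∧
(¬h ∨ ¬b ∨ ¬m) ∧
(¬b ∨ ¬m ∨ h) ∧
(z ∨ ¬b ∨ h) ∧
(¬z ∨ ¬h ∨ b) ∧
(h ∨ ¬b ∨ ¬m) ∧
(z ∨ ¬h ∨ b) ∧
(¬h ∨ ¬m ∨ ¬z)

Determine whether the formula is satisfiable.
Yes

Yes, the formula is satisfiable.

One satisfying assignment is: m=False, z=True, h=False, b=False

Verification: With this assignment, all 20 clauses evaluate to true.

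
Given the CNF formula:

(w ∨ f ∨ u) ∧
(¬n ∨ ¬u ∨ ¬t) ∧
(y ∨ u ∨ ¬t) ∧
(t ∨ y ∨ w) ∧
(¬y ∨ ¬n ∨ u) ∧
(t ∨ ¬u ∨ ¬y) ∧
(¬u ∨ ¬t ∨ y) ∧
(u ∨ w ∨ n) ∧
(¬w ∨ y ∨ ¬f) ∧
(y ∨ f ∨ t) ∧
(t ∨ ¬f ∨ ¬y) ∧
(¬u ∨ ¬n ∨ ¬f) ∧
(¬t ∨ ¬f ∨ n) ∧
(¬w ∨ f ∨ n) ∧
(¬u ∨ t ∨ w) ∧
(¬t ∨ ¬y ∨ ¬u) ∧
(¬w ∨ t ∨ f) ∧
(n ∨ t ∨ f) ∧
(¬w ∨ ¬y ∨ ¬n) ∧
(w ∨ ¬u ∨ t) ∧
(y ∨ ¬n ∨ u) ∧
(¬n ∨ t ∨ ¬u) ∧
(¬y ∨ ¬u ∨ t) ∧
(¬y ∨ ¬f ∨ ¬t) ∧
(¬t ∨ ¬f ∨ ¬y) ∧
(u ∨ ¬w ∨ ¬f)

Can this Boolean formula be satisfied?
No

No, the formula is not satisfiable.

No assignment of truth values to the variables can make all 26 clauses true simultaneously.

The formula is UNSAT (unsatisfiable).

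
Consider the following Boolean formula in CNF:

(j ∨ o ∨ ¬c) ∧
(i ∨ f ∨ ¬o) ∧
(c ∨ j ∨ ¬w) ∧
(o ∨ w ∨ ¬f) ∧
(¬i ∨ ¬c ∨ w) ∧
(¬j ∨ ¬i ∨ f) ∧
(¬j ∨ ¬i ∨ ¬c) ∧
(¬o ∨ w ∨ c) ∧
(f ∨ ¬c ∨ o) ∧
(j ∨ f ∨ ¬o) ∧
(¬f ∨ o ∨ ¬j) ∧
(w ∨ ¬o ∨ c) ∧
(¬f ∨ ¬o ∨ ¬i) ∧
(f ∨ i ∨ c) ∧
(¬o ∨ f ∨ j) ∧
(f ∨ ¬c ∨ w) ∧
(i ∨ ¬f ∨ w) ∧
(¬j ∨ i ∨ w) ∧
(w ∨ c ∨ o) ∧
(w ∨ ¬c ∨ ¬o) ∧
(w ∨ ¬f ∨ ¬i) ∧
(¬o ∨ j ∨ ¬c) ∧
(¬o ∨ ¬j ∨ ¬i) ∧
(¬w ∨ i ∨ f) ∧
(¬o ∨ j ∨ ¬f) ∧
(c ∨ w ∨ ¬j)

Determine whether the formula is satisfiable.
Yes

Yes, the formula is satisfiable.

One satisfying assignment is: i=False, o=True, c=False, f=True, j=True, w=True

Verification: With this assignment, all 26 clauses evaluate to true.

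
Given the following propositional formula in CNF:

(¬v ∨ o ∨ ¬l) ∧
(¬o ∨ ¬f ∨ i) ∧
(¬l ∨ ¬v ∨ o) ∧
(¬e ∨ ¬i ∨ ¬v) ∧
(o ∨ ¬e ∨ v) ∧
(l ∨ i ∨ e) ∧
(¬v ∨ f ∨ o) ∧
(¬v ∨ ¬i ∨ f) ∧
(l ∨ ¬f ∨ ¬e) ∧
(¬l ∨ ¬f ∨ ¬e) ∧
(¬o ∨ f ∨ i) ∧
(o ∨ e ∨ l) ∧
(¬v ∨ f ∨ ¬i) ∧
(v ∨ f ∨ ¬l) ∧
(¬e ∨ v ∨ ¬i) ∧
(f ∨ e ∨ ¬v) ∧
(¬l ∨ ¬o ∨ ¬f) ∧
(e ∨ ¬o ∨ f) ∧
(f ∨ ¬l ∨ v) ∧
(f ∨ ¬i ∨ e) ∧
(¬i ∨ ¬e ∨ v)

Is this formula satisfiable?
Yes

Yes, the formula is satisfiable.

One satisfying assignment is: f=True, v=True, l=False, i=True, o=True, e=False

Verification: With this assignment, all 21 clauses evaluate to true.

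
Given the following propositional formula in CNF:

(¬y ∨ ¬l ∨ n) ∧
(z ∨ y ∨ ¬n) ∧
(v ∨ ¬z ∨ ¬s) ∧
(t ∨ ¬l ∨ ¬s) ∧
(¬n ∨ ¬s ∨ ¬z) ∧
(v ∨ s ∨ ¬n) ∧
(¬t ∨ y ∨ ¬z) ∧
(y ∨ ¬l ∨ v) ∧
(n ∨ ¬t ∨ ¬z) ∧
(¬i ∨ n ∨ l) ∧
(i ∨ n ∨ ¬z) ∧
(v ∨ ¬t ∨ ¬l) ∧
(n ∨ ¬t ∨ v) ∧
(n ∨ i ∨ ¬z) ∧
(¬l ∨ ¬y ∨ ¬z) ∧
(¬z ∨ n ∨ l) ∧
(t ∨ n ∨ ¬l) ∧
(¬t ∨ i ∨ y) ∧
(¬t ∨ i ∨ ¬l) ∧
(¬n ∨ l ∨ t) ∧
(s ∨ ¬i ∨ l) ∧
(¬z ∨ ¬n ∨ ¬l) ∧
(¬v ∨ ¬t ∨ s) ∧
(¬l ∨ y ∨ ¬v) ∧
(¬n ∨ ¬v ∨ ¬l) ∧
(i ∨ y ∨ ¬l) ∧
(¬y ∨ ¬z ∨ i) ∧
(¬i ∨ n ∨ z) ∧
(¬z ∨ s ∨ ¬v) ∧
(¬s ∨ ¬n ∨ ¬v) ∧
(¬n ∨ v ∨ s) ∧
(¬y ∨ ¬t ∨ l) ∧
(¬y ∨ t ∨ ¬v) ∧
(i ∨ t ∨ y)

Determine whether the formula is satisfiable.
Yes

Yes, the formula is satisfiable.

One satisfying assignment is: v=False, l=False, i=False, z=False, t=False, s=False, n=False, y=True

Verification: With this assignment, all 34 clauses evaluate to true.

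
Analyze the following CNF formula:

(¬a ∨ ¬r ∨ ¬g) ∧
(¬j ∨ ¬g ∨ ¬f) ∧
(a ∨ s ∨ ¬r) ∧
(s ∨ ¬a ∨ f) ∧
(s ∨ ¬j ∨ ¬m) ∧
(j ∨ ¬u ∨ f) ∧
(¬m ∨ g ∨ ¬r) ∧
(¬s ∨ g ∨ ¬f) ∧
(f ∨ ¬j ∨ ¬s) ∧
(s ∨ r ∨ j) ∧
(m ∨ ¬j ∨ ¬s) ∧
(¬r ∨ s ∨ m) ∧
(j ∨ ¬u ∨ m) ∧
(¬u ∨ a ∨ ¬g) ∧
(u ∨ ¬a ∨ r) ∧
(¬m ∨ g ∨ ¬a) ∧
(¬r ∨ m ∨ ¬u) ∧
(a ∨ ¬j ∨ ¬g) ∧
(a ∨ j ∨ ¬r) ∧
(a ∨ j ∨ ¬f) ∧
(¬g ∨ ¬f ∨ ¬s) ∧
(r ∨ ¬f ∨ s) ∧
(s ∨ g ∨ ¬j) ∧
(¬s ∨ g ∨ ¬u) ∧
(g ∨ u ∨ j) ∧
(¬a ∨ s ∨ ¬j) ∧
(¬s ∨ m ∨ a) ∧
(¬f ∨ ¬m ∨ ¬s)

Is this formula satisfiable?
Yes

Yes, the formula is satisfiable.

One satisfying assignment is: u=False, m=True, g=True, s=True, a=False, f=False, j=False, r=False

Verification: With this assignment, all 28 clauses evaluate to true.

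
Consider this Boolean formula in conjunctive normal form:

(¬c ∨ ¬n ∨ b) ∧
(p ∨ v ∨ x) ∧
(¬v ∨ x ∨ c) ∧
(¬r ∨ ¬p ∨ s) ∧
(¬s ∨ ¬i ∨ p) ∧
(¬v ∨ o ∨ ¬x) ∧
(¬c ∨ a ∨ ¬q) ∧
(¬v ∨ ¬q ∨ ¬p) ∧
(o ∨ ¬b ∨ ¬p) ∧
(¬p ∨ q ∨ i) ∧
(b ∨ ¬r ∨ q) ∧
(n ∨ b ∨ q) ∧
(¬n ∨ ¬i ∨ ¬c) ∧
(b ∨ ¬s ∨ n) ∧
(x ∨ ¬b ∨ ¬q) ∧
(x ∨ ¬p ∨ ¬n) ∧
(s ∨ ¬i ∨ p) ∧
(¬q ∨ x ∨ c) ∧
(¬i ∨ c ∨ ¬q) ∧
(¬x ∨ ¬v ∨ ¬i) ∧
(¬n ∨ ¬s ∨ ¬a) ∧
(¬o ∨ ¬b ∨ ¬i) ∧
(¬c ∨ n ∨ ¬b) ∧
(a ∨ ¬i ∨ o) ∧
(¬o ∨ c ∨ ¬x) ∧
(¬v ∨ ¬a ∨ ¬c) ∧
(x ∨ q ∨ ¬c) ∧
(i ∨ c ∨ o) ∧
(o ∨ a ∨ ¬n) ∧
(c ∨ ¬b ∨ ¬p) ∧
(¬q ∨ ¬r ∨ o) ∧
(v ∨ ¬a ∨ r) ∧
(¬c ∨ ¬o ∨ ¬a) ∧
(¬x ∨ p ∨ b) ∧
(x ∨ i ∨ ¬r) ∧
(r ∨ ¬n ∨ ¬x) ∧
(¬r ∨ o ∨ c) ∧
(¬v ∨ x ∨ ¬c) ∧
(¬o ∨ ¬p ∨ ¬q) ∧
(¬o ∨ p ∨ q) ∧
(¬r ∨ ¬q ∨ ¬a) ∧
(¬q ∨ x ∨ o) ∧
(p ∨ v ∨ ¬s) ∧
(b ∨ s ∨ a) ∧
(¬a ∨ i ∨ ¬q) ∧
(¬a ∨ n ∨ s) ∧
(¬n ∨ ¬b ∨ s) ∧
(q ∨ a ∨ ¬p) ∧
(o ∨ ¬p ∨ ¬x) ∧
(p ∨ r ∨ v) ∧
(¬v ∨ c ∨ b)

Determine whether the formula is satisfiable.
No

No, the formula is not satisfiable.

No assignment of truth values to the variables can make all 51 clauses true simultaneously.

The formula is UNSAT (unsatisfiable).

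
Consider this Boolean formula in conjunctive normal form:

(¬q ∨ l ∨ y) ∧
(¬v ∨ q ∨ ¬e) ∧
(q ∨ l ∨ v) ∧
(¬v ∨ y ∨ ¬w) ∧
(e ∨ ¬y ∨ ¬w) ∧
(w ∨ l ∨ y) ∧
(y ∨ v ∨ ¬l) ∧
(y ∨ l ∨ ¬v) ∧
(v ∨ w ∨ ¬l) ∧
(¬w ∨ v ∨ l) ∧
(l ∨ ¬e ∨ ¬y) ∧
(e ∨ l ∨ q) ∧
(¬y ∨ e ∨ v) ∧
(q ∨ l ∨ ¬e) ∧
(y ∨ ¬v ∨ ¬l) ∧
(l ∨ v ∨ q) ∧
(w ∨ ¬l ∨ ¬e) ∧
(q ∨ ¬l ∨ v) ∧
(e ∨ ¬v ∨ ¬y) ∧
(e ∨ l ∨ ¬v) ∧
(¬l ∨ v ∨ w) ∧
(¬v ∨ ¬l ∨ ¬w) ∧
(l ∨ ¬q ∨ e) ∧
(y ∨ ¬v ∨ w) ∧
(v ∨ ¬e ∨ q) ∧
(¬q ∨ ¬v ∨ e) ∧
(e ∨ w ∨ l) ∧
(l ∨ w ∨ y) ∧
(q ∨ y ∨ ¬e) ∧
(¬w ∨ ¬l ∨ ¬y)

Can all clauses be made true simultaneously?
No

No, the formula is not satisfiable.

No assignment of truth values to the variables can make all 30 clauses true simultaneously.

The formula is UNSAT (unsatisfiable).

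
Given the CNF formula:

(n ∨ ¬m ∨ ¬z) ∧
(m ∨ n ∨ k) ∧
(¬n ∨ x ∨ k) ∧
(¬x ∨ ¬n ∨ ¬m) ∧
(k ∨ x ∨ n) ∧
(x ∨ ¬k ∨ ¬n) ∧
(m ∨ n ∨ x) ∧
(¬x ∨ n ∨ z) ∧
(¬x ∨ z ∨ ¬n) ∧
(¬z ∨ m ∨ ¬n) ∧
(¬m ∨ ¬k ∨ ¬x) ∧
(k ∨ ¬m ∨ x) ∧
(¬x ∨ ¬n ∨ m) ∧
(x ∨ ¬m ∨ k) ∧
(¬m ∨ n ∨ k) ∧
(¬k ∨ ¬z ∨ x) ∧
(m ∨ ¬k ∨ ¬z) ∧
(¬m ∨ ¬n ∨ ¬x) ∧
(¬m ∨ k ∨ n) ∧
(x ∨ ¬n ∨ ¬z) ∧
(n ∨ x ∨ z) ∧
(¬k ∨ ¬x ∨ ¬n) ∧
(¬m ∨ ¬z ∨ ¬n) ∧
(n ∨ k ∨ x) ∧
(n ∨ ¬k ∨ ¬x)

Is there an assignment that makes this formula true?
No

No, the formula is not satisfiable.

No assignment of truth values to the variables can make all 25 clauses true simultaneously.

The formula is UNSAT (unsatisfiable).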